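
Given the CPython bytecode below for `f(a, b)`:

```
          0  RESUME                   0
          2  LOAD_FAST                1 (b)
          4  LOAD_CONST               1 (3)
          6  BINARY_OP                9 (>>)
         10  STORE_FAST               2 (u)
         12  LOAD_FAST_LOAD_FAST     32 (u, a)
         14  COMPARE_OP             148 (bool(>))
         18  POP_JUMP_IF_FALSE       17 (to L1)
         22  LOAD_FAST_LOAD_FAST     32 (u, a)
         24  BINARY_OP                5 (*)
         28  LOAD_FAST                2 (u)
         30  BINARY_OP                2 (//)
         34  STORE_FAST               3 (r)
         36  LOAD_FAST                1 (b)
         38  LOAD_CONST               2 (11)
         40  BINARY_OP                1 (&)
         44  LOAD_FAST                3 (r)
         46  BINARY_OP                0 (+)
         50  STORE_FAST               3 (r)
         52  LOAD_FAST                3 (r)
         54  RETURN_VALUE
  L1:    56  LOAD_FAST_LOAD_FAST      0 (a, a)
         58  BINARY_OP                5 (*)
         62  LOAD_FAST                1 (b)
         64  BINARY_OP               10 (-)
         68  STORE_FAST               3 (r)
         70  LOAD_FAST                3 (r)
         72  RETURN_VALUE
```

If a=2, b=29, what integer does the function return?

LOAD_FAST b → push 29. Stack: [29]
LOAD_CONST → push 3. Stack: [29, 3]
BINARY_OP >> → 29 >> 3 = 3. Stack: [3]
STORE_FAST u → u=3. Stack: []
LOAD_FAST_LOAD_FAST u,a → push 3,2. Stack: [3, 2]
COMPARE_OP bool(>) → 3 vs 2 = True. Stack: [True]
POP_JUMP_IF_FALSE → pop True; no jump. Stack: []
LOAD_FAST_LOAD_FAST u,a → push 3,2. Stack: [3, 2]
BINARY_OP * → 3 * 2 = 6. Stack: [6]
LOAD_FAST u → push 3. Stack: [6, 3]
BINARY_OP // → 6 // 3 = 2. Stack: [2]
STORE_FAST r → r=2. Stack: []
LOAD_FAST b → push 29. Stack: [29]
LOAD_CONST → push 11. Stack: [29, 11]
BINARY_OP & → 29 & 11 = 9. Stack: [9]
LOAD_FAST r → push 2. Stack: [9, 2]
BINARY_OP + → 9 + 2 = 11. Stack: [11]
STORE_FAST r → r=11. Stack: []
LOAD_FAST r → push 11. Stack: [11]
RETURN_VALUE → return 11.

11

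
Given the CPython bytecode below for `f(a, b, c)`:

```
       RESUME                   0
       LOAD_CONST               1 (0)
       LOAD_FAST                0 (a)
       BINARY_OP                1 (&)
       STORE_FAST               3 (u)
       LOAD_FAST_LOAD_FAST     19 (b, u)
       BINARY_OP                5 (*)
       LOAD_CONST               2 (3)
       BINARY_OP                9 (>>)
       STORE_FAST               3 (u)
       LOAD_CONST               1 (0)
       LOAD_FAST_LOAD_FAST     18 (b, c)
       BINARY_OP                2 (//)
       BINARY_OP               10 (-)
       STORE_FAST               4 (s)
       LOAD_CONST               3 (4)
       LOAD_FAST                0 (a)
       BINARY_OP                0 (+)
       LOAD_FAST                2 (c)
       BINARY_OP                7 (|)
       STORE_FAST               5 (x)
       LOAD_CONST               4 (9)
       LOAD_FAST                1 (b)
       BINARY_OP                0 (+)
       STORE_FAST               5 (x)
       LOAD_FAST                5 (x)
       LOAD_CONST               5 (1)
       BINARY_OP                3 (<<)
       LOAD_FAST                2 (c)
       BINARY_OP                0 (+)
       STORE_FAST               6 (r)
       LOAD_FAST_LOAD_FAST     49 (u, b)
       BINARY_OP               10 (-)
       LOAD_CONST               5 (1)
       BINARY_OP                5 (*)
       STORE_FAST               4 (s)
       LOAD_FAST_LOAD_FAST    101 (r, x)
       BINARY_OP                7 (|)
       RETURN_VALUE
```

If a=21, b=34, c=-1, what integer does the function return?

LOAD_CONST → push 0. Stack: [0]
LOAD_FAST a → push 21. Stack: [0, 21]
BINARY_OP & → 0 & 21 = 0. Stack: [0]
STORE_FAST u → u=0. Stack: []
LOAD_FAST_LOAD_FAST b,u → push 34,0. Stack: [34, 0]
BINARY_OP * → 34 * 0 = 0. Stack: [0]
LOAD_CONST → push 3. Stack: [0, 3]
BINARY_OP >> → 0 >> 3 = 0. Stack: [0]
STORE_FAST u → u=0. Stack: []
LOAD_CONST → push 0. Stack: [0]
LOAD_FAST_LOAD_FAST b,c → push 34,-1. Stack: [0, 34, -1]
BINARY_OP // → 34 // -1 = -34. Stack: [0, -34]
BINARY_OP - → 0 - -34 = 34. Stack: [34]
STORE_FAST s → s=34. Stack: []
LOAD_CONST → push 4. Stack: [4]
LOAD_FAST a → push 21. Stack: [4, 21]
BINARY_OP + → 4 + 21 = 25. Stack: [25]
LOAD_FAST c → push -1. Stack: [25, -1]
BINARY_OP | → 25 | -1 = -1. Stack: [-1]
STORE_FAST x → x=-1. Stack: []
LOAD_CONST → push 9. Stack: [9]
LOAD_FAST b → push 34. Stack: [9, 34]
BINARY_OP + → 9 + 34 = 43. Stack: [43]
STORE_FAST x → x=43. Stack: []
LOAD_FAST x → push 43. Stack: [43]
LOAD_CONST → push 1. Stack: [43, 1]
BINARY_OP << → 43 << 1 = 86. Stack: [86]
LOAD_FAST c → push -1. Stack: [86, -1]
BINARY_OP + → 86 + -1 = 85. Stack: [85]
STORE_FAST r → r=85. Stack: []
LOAD_FAST_LOAD_FAST u,b → push 0,34. Stack: [0, 34]
BINARY_OP - → 0 - 34 = -34. Stack: [-34]
LOAD_CONST → push 1. Stack: [-34, 1]
BINARY_OP * → -34 * 1 = -34. Stack: [-34]
STORE_FAST s → s=-34. Stack: []
LOAD_FAST_LOAD_FAST r,x → push 85,43. Stack: [85, 43]
BINARY_OP | → 85 | 43 = 127. Stack: [127]
RETURN_VALUE → return 127.

127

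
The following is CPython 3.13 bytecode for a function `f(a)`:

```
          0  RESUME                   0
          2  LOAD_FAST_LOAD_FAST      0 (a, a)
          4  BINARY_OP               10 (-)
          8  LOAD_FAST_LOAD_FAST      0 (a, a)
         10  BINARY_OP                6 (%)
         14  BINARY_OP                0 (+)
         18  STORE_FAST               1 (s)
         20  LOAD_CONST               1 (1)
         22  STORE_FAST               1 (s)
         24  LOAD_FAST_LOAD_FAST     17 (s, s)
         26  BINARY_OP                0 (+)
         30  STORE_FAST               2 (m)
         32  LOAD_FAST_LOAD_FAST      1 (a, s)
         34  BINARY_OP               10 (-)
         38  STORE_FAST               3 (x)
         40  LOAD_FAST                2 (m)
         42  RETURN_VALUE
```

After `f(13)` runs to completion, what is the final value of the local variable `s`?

1

LOAD_FAST_LOAD_FAST a,a → push 13,13. Stack: [13, 13]
BINARY_OP - → 13 - 13 = 0. Stack: [0]
LOAD_FAST_LOAD_FAST a,a → push 13,13. Stack: [0, 13, 13]
BINARY_OP % → 13 % 13 = 0. Stack: [0, 0]
BINARY_OP + → 0 + 0 = 0. Stack: [0]
STORE_FAST s → s=0. Stack: []
LOAD_CONST → push 1. Stack: [1]
STORE_FAST s → s=1. Stack: []
LOAD_FAST_LOAD_FAST s,s → push 1,1. Stack: [1, 1]
BINARY_OP + → 1 + 1 = 2. Stack: [2]
STORE_FAST m → m=2. Stack: []
LOAD_FAST_LOAD_FAST a,s → push 13,1. Stack: [13, 1]
BINARY_OP - → 13 - 1 = 12. Stack: [12]
STORE_FAST x → x=12. Stack: []
LOAD_FAST m → push 2. Stack: [2]
RETURN_VALUE → return 2.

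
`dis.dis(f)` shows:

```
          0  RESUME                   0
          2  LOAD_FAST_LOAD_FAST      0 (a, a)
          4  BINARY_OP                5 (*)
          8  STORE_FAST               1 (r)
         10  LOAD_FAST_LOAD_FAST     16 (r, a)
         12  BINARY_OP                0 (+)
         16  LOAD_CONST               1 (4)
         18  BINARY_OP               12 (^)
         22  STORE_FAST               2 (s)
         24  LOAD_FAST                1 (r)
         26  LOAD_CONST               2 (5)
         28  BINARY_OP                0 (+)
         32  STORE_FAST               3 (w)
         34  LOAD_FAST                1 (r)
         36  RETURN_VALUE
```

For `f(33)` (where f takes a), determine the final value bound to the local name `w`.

LOAD_FAST_LOAD_FAST a,a → push 33,33. Stack: [33, 33]
BINARY_OP * → 33 * 33 = 1089. Stack: [1089]
STORE_FAST r → r=1089. Stack: []
LOAD_FAST_LOAD_FAST r,a → push 1089,33. Stack: [1089, 33]
BINARY_OP + → 1089 + 33 = 1122. Stack: [1122]
LOAD_CONST → push 4. Stack: [1122, 4]
BINARY_OP ^ → 1122 ^ 4 = 1126. Stack: [1126]
STORE_FAST s → s=1126. Stack: []
LOAD_FAST r → push 1089. Stack: [1089]
LOAD_CONST → push 5. Stack: [1089, 5]
BINARY_OP + → 1089 + 5 = 1094. Stack: [1094]
STORE_FAST w → w=1094. Stack: []
LOAD_FAST r → push 1089. Stack: [1089]
RETURN_VALUE → return 1089.

1094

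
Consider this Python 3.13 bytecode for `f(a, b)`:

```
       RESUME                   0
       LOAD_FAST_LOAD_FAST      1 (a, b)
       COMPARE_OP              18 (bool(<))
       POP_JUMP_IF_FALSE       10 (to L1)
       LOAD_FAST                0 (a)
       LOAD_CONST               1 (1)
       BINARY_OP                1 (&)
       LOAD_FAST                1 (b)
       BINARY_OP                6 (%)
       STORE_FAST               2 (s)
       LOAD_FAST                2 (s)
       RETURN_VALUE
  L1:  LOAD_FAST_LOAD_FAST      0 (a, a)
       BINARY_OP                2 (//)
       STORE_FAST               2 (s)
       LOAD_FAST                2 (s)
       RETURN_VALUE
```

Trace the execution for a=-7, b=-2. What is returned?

-1

LOAD_FAST_LOAD_FAST a,b → push -7,-2. Stack: [-7, -2]
COMPARE_OP bool(<) → -7 vs -2 = True. Stack: [True]
POP_JUMP_IF_FALSE → pop True; no jump. Stack: []
LOAD_FAST a → push -7. Stack: [-7]
LOAD_CONST → push 1. Stack: [-7, 1]
BINARY_OP & → -7 & 1 = 1. Stack: [1]
LOAD_FAST b → push -2. Stack: [1, -2]
BINARY_OP % → 1 % -2 = -1. Stack: [-1]
STORE_FAST s → s=-1. Stack: []
LOAD_FAST s → push -1. Stack: [-1]
RETURN_VALUE → return -1.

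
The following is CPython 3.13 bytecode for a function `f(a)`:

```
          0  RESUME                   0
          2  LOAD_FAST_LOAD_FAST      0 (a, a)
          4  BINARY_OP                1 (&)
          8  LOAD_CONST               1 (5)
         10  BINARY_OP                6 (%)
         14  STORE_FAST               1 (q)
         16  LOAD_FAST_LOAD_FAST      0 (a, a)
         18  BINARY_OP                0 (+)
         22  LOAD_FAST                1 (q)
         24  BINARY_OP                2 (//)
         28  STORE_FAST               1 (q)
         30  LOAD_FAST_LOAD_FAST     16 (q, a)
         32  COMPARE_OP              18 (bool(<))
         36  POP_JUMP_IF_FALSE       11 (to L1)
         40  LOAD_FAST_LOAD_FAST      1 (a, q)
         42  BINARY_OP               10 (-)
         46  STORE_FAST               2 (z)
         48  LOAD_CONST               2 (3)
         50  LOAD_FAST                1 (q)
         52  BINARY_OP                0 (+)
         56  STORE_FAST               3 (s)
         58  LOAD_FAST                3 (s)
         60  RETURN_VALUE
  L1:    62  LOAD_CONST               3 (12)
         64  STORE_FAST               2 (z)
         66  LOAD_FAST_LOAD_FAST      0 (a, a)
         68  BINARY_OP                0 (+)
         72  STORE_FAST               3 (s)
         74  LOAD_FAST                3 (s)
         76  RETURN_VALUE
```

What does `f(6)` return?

12

LOAD_FAST_LOAD_FAST a,a → push 6,6. Stack: [6, 6]
BINARY_OP & → 6 & 6 = 6. Stack: [6]
LOAD_CONST → push 5. Stack: [6, 5]
BINARY_OP % → 6 % 5 = 1. Stack: [1]
STORE_FAST q → q=1. Stack: []
LOAD_FAST_LOAD_FAST a,a → push 6,6. Stack: [6, 6]
BINARY_OP + → 6 + 6 = 12. Stack: [12]
LOAD_FAST q → push 1. Stack: [12, 1]
BINARY_OP // → 12 // 1 = 12. Stack: [12]
STORE_FAST q → q=12. Stack: []
LOAD_FAST_LOAD_FAST q,a → push 12,6. Stack: [12, 6]
COMPARE_OP bool(<) → 12 vs 6 = False. Stack: [False]
POP_JUMP_IF_FALSE → pop False; jump. Stack: []
LOAD_CONST → push 12. Stack: [12]
STORE_FAST z → z=12. Stack: []
LOAD_FAST_LOAD_FAST a,a → push 6,6. Stack: [6, 6]
BINARY_OP + → 6 + 6 = 12. Stack: [12]
STORE_FAST s → s=12. Stack: []
LOAD_FAST s → push 12. Stack: [12]
RETURN_VALUE → return 12.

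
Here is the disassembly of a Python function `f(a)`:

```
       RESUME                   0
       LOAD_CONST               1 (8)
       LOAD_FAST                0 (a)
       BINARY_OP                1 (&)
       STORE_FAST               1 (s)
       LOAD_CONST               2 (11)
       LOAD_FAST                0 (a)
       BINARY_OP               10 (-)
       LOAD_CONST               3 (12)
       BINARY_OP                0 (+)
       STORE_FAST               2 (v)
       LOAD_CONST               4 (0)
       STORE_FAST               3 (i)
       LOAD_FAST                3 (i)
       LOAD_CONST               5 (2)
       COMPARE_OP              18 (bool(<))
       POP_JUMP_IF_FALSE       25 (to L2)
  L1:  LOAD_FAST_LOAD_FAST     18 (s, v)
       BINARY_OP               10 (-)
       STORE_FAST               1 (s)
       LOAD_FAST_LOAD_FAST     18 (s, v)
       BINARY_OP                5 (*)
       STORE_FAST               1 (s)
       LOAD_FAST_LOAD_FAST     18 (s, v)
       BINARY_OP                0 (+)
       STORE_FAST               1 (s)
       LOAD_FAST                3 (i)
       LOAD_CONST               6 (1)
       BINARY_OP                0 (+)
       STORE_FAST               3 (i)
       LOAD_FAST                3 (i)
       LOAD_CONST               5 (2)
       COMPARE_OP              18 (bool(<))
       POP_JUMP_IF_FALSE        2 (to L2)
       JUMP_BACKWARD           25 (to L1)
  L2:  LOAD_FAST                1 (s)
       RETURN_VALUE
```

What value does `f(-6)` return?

LOAD_CONST → push 8. Stack: [8]
LOAD_FAST a → push -6. Stack: [8, -6]
BINARY_OP & → 8 & -6 = 8. Stack: [8]
STORE_FAST s → s=8. Stack: []
LOAD_CONST → push 11. Stack: [11]
LOAD_FAST a → push -6. Stack: [11, -6]
BINARY_OP - → 11 - -6 = 17. Stack: [17]
LOAD_CONST → push 12. Stack: [17, 12]
BINARY_OP + → 17 + 12 = 29. Stack: [29]
STORE_FAST v → v=29. Stack: []
LOAD_CONST → push 0. Stack: [0]
STORE_FAST i → i=0. Stack: []
LOAD_FAST i → push 0. Stack: [0]
LOAD_CONST → push 2. Stack: [0, 2]
COMPARE_OP bool(<) → 0 vs 2 = True. Stack: [True]
POP_JUMP_IF_FALSE → pop True; no jump. Stack: []
LOAD_FAST_LOAD_FAST s,v → push 8,29. Stack: [8, 29]
BINARY_OP - → 8 - 29 = -21. Stack: [-21]
STORE_FAST s → s=-21. Stack: []
LOAD_FAST_LOAD_FAST s,v → push -21,29. Stack: [-21, 29]
BINARY_OP * → -21 * 29 = -609. Stack: [-609]
STORE_FAST s → s=-609. Stack: []
LOAD_FAST_LOAD_FAST s,v → push -609,29. Stack: [-609, 29]
BINARY_OP + → -609 + 29 = -580. Stack: [-580]
STORE_FAST s → s=-580. Stack: []
LOAD_FAST i → push 0. Stack: [0]
LOAD_CONST → push 1. Stack: [0, 1]
BINARY_OP + → 0 + 1 = 1. Stack: [1]
STORE_FAST i → i=1. Stack: []
LOAD_FAST i → push 1. Stack: [1]
LOAD_CONST → push 2. Stack: [1, 2]
COMPARE_OP bool(<) → 1 vs 2 = True. Stack: [True]
POP_JUMP_IF_FALSE → pop True; no jump. Stack: []
LOAD_FAST_LOAD_FAST s,v → push -580,29. Stack: [-580, 29]
BINARY_OP - → -580 - 29 = -609. Stack: [-609]
STORE_FAST s → s=-609. Stack: []
LOAD_FAST_LOAD_FAST s,v → push -609,29. Stack: [-609, 29]
BINARY_OP * → -609 * 29 = -17661. Stack: [-17661]
STORE_FAST s → s=-17661. Stack: []
LOAD_FAST_LOAD_FAST s,v → push -17661,29. Stack: [-17661, 29]
BINARY_OP + → -17661 + 29 = -17632. Stack: [-17632]
STORE_FAST s → s=-17632. Stack: []
LOAD_FAST i → push 1. Stack: [1]
LOAD_CONST → push 1. Stack: [1, 1]
BINARY_OP + → 1 + 1 = 2. Stack: [2]
STORE_FAST i → i=2. Stack: []
LOAD_FAST i → push 2. Stack: [2]
LOAD_CONST → push 2. Stack: [2, 2]
COMPARE_OP bool(<) → 2 vs 2 = False. Stack: [False]
POP_JUMP_IF_FALSE → pop False; jump. Stack: []
LOAD_FAST s → push -17632. Stack: [-17632]
RETURN_VALUE → return -17632.

-17632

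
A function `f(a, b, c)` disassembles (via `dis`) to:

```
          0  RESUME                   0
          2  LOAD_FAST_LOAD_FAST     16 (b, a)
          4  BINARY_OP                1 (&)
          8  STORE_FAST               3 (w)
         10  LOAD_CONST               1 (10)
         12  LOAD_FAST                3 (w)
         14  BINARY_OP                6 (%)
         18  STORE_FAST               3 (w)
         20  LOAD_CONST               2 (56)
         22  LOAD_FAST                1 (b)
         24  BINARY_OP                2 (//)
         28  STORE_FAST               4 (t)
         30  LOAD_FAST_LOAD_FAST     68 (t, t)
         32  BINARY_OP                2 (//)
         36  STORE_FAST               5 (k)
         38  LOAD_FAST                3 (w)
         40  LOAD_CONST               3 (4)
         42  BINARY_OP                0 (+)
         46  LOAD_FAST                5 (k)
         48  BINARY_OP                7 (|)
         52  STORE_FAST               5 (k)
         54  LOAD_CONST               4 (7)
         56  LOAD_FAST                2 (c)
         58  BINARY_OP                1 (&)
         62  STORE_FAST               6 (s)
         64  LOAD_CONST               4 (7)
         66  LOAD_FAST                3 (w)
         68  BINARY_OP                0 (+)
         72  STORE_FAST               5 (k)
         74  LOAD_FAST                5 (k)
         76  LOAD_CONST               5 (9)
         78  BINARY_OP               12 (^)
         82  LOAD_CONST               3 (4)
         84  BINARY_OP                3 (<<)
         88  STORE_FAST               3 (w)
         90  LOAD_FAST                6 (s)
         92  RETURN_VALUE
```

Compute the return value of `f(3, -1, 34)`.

LOAD_FAST_LOAD_FAST b,a → push -1,3. Stack: [-1, 3]
BINARY_OP & → -1 & 3 = 3. Stack: [3]
STORE_FAST w → w=3. Stack: []
LOAD_CONST → push 10. Stack: [10]
LOAD_FAST w → push 3. Stack: [10, 3]
BINARY_OP % → 10 % 3 = 1. Stack: [1]
STORE_FAST w → w=1. Stack: []
LOAD_CONST → push 56. Stack: [56]
LOAD_FAST b → push -1. Stack: [56, -1]
BINARY_OP // → 56 // -1 = -56. Stack: [-56]
STORE_FAST t → t=-56. Stack: []
LOAD_FAST_LOAD_FAST t,t → push -56,-56. Stack: [-56, -56]
BINARY_OP // → -56 // -56 = 1. Stack: [1]
STORE_FAST k → k=1. Stack: []
LOAD_FAST w → push 1. Stack: [1]
LOAD_CONST → push 4. Stack: [1, 4]
BINARY_OP + → 1 + 4 = 5. Stack: [5]
LOAD_FAST k → push 1. Stack: [5, 1]
BINARY_OP | → 5 | 1 = 5. Stack: [5]
STORE_FAST k → k=5. Stack: []
LOAD_CONST → push 7. Stack: [7]
LOAD_FAST c → push 34. Stack: [7, 34]
BINARY_OP & → 7 & 34 = 2. Stack: [2]
STORE_FAST s → s=2. Stack: []
LOAD_CONST → push 7. Stack: [7]
LOAD_FAST w → push 1. Stack: [7, 1]
BINARY_OP + → 7 + 1 = 8. Stack: [8]
STORE_FAST k → k=8. Stack: []
LOAD_FAST k → push 8. Stack: [8]
LOAD_CONST → push 9. Stack: [8, 9]
BINARY_OP ^ → 8 ^ 9 = 1. Stack: [1]
LOAD_CONST → push 4. Stack: [1, 4]
BINARY_OP << → 1 << 4 = 16. Stack: [16]
STORE_FAST w → w=16. Stack: []
LOAD_FAST s → push 2. Stack: [2]
RETURN_VALUE → return 2.

2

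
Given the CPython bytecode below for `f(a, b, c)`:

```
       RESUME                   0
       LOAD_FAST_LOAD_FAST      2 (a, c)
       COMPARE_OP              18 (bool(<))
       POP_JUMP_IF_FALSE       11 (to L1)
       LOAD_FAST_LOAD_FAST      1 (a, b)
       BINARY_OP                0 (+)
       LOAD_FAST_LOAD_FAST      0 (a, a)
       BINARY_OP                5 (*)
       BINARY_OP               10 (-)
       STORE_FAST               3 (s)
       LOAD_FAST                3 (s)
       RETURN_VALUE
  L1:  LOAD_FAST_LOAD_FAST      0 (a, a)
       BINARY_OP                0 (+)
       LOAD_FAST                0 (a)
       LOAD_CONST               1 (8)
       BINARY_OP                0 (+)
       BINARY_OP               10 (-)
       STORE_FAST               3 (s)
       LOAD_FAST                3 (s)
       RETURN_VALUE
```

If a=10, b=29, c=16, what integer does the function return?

-61

LOAD_FAST_LOAD_FAST a,c → push 10,16. Stack: [10, 16]
COMPARE_OP bool(<) → 10 vs 16 = True. Stack: [True]
POP_JUMP_IF_FALSE → pop True; no jump. Stack: []
LOAD_FAST_LOAD_FAST a,b → push 10,29. Stack: [10, 29]
BINARY_OP + → 10 + 29 = 39. Stack: [39]
LOAD_FAST_LOAD_FAST a,a → push 10,10. Stack: [39, 10, 10]
BINARY_OP * → 10 * 10 = 100. Stack: [39, 100]
BINARY_OP - → 39 - 100 = -61. Stack: [-61]
STORE_FAST s → s=-61. Stack: []
LOAD_FAST s → push -61. Stack: [-61]
RETURN_VALUE → return -61.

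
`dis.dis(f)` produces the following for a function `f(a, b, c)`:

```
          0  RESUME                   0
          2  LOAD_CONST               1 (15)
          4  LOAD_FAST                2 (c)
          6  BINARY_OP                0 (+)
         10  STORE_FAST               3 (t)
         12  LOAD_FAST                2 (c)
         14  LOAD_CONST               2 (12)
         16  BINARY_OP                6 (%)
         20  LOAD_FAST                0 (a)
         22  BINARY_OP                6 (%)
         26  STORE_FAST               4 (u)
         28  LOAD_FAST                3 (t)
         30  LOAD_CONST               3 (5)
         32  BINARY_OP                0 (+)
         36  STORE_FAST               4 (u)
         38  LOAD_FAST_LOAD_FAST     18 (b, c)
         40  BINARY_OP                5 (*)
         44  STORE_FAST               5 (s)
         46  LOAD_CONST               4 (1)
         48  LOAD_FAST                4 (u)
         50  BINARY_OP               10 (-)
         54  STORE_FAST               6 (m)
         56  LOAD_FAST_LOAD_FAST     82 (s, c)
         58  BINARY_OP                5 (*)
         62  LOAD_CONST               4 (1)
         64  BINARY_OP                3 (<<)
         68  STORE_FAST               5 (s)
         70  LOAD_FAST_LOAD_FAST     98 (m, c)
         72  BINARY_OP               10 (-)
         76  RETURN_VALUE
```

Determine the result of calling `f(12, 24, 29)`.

-77

LOAD_CONST → push 15. Stack: [15]
LOAD_FAST c → push 29. Stack: [15, 29]
BINARY_OP + → 15 + 29 = 44. Stack: [44]
STORE_FAST t → t=44. Stack: []
LOAD_FAST c → push 29. Stack: [29]
LOAD_CONST → push 12. Stack: [29, 12]
BINARY_OP % → 29 % 12 = 5. Stack: [5]
LOAD_FAST a → push 12. Stack: [5, 12]
BINARY_OP % → 5 % 12 = 5. Stack: [5]
STORE_FAST u → u=5. Stack: []
LOAD_FAST t → push 44. Stack: [44]
LOAD_CONST → push 5. Stack: [44, 5]
BINARY_OP + → 44 + 5 = 49. Stack: [49]
STORE_FAST u → u=49. Stack: []
LOAD_FAST_LOAD_FAST b,c → push 24,29. Stack: [24, 29]
BINARY_OP * → 24 * 29 = 696. Stack: [696]
STORE_FAST s → s=696. Stack: []
LOAD_CONST → push 1. Stack: [1]
LOAD_FAST u → push 49. Stack: [1, 49]
BINARY_OP - → 1 - 49 = -48. Stack: [-48]
STORE_FAST m → m=-48. Stack: []
LOAD_FAST_LOAD_FAST s,c → push 696,29. Stack: [696, 29]
BINARY_OP * → 696 * 29 = 20184. Stack: [20184]
LOAD_CONST → push 1. Stack: [20184, 1]
BINARY_OP << → 20184 << 1 = 40368. Stack: [40368]
STORE_FAST s → s=40368. Stack: []
LOAD_FAST_LOAD_FAST m,c → push -48,29. Stack: [-48, 29]
BINARY_OP - → -48 - 29 = -77. Stack: [-77]
RETURN_VALUE → return -77.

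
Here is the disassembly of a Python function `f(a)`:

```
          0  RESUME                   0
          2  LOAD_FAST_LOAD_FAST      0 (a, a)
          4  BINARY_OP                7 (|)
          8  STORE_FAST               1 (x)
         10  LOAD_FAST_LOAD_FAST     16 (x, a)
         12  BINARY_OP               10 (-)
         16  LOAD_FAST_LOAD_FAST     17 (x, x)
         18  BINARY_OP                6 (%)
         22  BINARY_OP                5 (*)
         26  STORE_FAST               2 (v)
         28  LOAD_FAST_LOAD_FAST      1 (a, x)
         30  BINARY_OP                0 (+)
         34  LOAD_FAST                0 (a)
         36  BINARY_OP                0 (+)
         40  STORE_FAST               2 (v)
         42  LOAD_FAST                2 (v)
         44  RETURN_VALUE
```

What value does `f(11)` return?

33

LOAD_FAST_LOAD_FAST a,a → push 11,11. Stack: [11, 11]
BINARY_OP | → 11 | 11 = 11. Stack: [11]
STORE_FAST x → x=11. Stack: []
LOAD_FAST_LOAD_FAST x,a → push 11,11. Stack: [11, 11]
BINARY_OP - → 11 - 11 = 0. Stack: [0]
LOAD_FAST_LOAD_FAST x,x → push 11,11. Stack: [0, 11, 11]
BINARY_OP % → 11 % 11 = 0. Stack: [0, 0]
BINARY_OP * → 0 * 0 = 0. Stack: [0]
STORE_FAST v → v=0. Stack: []
LOAD_FAST_LOAD_FAST a,x → push 11,11. Stack: [11, 11]
BINARY_OP + → 11 + 11 = 22. Stack: [22]
LOAD_FAST a → push 11. Stack: [22, 11]
BINARY_OP + → 22 + 11 = 33. Stack: [33]
STORE_FAST v → v=33. Stack: []
LOAD_FAST v → push 33. Stack: [33]
RETURN_VALUE → return 33.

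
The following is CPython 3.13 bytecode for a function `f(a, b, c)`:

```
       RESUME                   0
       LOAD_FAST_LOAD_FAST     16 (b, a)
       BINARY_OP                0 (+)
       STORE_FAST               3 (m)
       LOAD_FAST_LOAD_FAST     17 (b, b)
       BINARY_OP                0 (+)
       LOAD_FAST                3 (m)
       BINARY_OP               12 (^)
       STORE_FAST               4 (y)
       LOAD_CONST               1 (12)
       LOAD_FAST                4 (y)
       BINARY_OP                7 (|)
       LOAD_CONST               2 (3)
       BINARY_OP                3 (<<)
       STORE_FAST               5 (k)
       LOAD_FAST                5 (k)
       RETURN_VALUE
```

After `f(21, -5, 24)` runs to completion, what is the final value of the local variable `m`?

LOAD_FAST_LOAD_FAST b,a → push -5,21. Stack: [-5, 21]
BINARY_OP + → -5 + 21 = 16. Stack: [16]
STORE_FAST m → m=16. Stack: []
LOAD_FAST_LOAD_FAST b,b → push -5,-5. Stack: [-5, -5]
BINARY_OP + → -5 + -5 = -10. Stack: [-10]
LOAD_FAST m → push 16. Stack: [-10, 16]
BINARY_OP ^ → -10 ^ 16 = -26. Stack: [-26]
STORE_FAST y → y=-26. Stack: []
LOAD_CONST → push 12. Stack: [12]
LOAD_FAST y → push -26. Stack: [12, -26]
BINARY_OP | → 12 | -26 = -18. Stack: [-18]
LOAD_CONST → push 3. Stack: [-18, 3]
BINARY_OP << → -18 << 3 = -144. Stack: [-144]
STORE_FAST k → k=-144. Stack: []
LOAD_FAST k → push -144. Stack: [-144]
RETURN_VALUE → return -144.

16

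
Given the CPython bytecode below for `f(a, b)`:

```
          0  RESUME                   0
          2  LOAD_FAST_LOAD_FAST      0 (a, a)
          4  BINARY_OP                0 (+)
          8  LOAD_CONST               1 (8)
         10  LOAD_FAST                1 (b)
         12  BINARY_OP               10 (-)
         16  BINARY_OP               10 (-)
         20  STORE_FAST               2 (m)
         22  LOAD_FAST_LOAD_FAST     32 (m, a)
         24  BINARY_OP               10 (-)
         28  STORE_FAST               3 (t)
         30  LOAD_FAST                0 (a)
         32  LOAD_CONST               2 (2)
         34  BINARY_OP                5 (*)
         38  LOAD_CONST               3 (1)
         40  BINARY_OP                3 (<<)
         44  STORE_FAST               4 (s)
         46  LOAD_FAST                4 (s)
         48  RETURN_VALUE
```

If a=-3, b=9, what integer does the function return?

-12

LOAD_FAST_LOAD_FAST a,a → push -3,-3. Stack: [-3, -3]
BINARY_OP + → -3 + -3 = -6. Stack: [-6]
LOAD_CONST → push 8. Stack: [-6, 8]
LOAD_FAST b → push 9. Stack: [-6, 8, 9]
BINARY_OP - → 8 - 9 = -1. Stack: [-6, -1]
BINARY_OP - → -6 - -1 = -5. Stack: [-5]
STORE_FAST m → m=-5. Stack: []
LOAD_FAST_LOAD_FAST m,a → push -5,-3. Stack: [-5, -3]
BINARY_OP - → -5 - -3 = -2. Stack: [-2]
STORE_FAST t → t=-2. Stack: []
LOAD_FAST a → push -3. Stack: [-3]
LOAD_CONST → push 2. Stack: [-3, 2]
BINARY_OP * → -3 * 2 = -6. Stack: [-6]
LOAD_CONST → push 1. Stack: [-6, 1]
BINARY_OP << → -6 << 1 = -12. Stack: [-12]
STORE_FAST s → s=-12. Stack: []
LOAD_FAST s → push -12. Stack: [-12]
RETURN_VALUE → return -12.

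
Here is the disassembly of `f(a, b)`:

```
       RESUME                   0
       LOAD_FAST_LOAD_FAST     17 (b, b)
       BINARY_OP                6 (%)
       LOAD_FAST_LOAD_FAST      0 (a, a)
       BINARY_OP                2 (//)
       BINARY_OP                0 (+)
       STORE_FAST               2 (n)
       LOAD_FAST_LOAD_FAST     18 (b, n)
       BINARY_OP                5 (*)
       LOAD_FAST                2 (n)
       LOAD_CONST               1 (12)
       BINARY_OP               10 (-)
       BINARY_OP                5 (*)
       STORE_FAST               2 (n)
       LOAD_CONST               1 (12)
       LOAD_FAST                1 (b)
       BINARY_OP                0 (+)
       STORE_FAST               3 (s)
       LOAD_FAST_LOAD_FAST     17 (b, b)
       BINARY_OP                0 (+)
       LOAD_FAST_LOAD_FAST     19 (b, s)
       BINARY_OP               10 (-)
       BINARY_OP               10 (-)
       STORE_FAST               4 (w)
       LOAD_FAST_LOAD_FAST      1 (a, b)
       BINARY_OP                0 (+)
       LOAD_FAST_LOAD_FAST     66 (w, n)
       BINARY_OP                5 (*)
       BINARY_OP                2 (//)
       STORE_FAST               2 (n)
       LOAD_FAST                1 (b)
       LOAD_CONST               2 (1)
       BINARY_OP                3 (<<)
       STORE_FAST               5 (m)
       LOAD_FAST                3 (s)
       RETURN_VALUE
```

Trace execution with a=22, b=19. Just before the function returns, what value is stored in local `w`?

50

LOAD_FAST_LOAD_FAST b,b → push 19,19. Stack: [19, 19]
BINARY_OP % → 19 % 19 = 0. Stack: [0]
LOAD_FAST_LOAD_FAST a,a → push 22,22. Stack: [0, 22, 22]
BINARY_OP // → 22 // 22 = 1. Stack: [0, 1]
BINARY_OP + → 0 + 1 = 1. Stack: [1]
STORE_FAST n → n=1. Stack: []
LOAD_FAST_LOAD_FAST b,n → push 19,1. Stack: [19, 1]
BINARY_OP * → 19 * 1 = 19. Stack: [19]
LOAD_FAST n → push 1. Stack: [19, 1]
LOAD_CONST → push 12. Stack: [19, 1, 12]
BINARY_OP - → 1 - 12 = -11. Stack: [19, -11]
BINARY_OP * → 19 * -11 = -209. Stack: [-209]
STORE_FAST n → n=-209. Stack: []
LOAD_CONST → push 12. Stack: [12]
LOAD_FAST b → push 19. Stack: [12, 19]
BINARY_OP + → 12 + 19 = 31. Stack: [31]
STORE_FAST s → s=31. Stack: []
LOAD_FAST_LOAD_FAST b,b → push 19,19. Stack: [19, 19]
BINARY_OP + → 19 + 19 = 38. Stack: [38]
LOAD_FAST_LOAD_FAST b,s → push 19,31. Stack: [38, 19, 31]
BINARY_OP - → 19 - 31 = -12. Stack: [38, -12]
BINARY_OP - → 38 - -12 = 50. Stack: [50]
STORE_FAST w → w=50. Stack: []
LOAD_FAST_LOAD_FAST a,b → push 22,19. Stack: [22, 19]
BINARY_OP + → 22 + 19 = 41. Stack: [41]
LOAD_FAST_LOAD_FAST w,n → push 50,-209. Stack: [41, 50, -209]
BINARY_OP * → 50 * -209 = -10450. Stack: [41, -10450]
BINARY_OP // → 41 // -10450 = -1. Stack: [-1]
STORE_FAST n → n=-1. Stack: []
LOAD_FAST b → push 19. Stack: [19]
LOAD_CONST → push 1. Stack: [19, 1]
BINARY_OP << → 19 << 1 = 38. Stack: [38]
STORE_FAST m → m=38. Stack: []
LOAD_FAST s → push 31. Stack: [31]
RETURN_VALUE → return 31.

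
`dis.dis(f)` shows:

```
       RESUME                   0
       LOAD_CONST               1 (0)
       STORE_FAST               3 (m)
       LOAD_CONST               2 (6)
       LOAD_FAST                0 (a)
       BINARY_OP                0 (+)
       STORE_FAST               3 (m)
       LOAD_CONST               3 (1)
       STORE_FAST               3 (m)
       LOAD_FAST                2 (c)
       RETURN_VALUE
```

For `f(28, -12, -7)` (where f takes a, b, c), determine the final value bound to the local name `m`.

1

LOAD_CONST → push 0. Stack: [0]
STORE_FAST m → m=0. Stack: []
LOAD_CONST → push 6. Stack: [6]
LOAD_FAST a → push 28. Stack: [6, 28]
BINARY_OP + → 6 + 28 = 34. Stack: [34]
STORE_FAST m → m=34. Stack: []
LOAD_CONST → push 1. Stack: [1]
STORE_FAST m → m=1. Stack: []
LOAD_FAST c → push -7. Stack: [-7]
RETURN_VALUE → return -7.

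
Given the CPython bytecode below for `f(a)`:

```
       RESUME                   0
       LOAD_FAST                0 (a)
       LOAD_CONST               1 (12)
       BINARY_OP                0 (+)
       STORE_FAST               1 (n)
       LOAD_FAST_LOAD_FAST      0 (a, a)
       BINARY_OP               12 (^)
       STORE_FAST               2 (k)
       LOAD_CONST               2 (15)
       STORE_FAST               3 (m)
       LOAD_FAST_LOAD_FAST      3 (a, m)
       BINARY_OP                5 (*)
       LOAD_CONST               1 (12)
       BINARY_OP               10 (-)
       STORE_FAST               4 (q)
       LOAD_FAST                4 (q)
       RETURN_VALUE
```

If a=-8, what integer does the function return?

LOAD_FAST a → push -8. Stack: [-8]
LOAD_CONST → push 12. Stack: [-8, 12]
BINARY_OP + → -8 + 12 = 4. Stack: [4]
STORE_FAST n → n=4. Stack: []
LOAD_FAST_LOAD_FAST a,a → push -8,-8. Stack: [-8, -8]
BINARY_OP ^ → -8 ^ -8 = 0. Stack: [0]
STORE_FAST k → k=0. Stack: []
LOAD_CONST → push 15. Stack: [15]
STORE_FAST m → m=15. Stack: []
LOAD_FAST_LOAD_FAST a,m → push -8,15. Stack: [-8, 15]
BINARY_OP * → -8 * 15 = -120. Stack: [-120]
LOAD_CONST → push 12. Stack: [-120, 12]
BINARY_OP - → -120 - 12 = -132. Stack: [-132]
STORE_FAST q → q=-132. Stack: []
LOAD_FAST q → push -132. Stack: [-132]
RETURN_VALUE → return -132.

-132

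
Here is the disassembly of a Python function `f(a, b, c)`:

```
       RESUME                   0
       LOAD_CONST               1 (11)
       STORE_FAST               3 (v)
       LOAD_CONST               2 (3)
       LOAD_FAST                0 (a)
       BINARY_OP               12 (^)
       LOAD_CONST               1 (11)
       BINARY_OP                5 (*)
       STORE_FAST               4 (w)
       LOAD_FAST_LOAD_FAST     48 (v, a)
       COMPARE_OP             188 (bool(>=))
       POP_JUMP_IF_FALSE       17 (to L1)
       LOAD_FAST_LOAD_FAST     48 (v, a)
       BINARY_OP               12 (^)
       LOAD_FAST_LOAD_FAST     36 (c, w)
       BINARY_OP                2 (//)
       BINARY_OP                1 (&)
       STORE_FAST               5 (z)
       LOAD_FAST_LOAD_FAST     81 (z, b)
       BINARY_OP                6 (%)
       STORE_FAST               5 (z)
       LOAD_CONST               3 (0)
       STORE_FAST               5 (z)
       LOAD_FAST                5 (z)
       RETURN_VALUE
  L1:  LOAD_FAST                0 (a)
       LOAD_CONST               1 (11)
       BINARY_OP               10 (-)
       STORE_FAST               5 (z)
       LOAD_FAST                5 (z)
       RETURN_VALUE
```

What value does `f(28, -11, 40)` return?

LOAD_CONST → push 11. Stack: [11]
STORE_FAST v → v=11. Stack: []
LOAD_CONST → push 3. Stack: [3]
LOAD_FAST a → push 28. Stack: [3, 28]
BINARY_OP ^ → 3 ^ 28 = 31. Stack: [31]
LOAD_CONST → push 11. Stack: [31, 11]
BINARY_OP * → 31 * 11 = 341. Stack: [341]
STORE_FAST w → w=341. Stack: []
LOAD_FAST_LOAD_FAST v,a → push 11,28. Stack: [11, 28]
COMPARE_OP bool(>=) → 11 vs 28 = False. Stack: [False]
POP_JUMP_IF_FALSE → pop False; jump. Stack: []
LOAD_FAST a → push 28. Stack: [28]
LOAD_CONST → push 11. Stack: [28, 11]
BINARY_OP - → 28 - 11 = 17. Stack: [17]
STORE_FAST z → z=17. Stack: []
LOAD_FAST z → push 17. Stack: [17]
RETURN_VALUE → return 17.

17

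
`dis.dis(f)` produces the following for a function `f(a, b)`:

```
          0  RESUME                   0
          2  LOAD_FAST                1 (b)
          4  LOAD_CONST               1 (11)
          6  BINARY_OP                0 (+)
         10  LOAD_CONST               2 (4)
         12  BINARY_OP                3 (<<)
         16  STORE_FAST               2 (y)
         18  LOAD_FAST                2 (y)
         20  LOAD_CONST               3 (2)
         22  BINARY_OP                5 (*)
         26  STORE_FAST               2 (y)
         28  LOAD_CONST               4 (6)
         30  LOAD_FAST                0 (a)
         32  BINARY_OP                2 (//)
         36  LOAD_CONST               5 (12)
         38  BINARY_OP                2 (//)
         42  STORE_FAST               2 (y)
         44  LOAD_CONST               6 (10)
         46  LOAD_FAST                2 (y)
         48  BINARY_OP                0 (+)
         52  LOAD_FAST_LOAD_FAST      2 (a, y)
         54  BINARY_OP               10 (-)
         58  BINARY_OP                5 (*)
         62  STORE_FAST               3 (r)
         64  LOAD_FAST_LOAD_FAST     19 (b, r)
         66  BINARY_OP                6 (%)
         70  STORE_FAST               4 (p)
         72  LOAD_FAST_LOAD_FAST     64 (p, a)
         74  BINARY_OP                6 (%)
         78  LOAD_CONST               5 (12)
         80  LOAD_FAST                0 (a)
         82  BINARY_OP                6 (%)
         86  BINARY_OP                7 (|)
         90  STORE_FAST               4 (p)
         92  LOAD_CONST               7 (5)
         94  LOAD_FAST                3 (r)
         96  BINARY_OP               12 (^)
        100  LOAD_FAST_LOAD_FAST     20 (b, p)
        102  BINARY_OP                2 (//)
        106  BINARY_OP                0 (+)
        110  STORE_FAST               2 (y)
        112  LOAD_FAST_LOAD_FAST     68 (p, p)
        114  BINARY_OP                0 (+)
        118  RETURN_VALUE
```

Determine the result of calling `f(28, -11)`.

58

LOAD_FAST b → push -11. Stack: [-11]
LOAD_CONST → push 11. Stack: [-11, 11]
BINARY_OP + → -11 + 11 = 0. Stack: [0]
LOAD_CONST → push 4. Stack: [0, 4]
BINARY_OP << → 0 << 4 = 0. Stack: [0]
STORE_FAST y → y=0. Stack: []
LOAD_FAST y → push 0. Stack: [0]
LOAD_CONST → push 2. Stack: [0, 2]
BINARY_OP * → 0 * 2 = 0. Stack: [0]
STORE_FAST y → y=0. Stack: []
LOAD_CONST → push 6. Stack: [6]
LOAD_FAST a → push 28. Stack: [6, 28]
BINARY_OP // → 6 // 28 = 0. Stack: [0]
LOAD_CONST → push 12. Stack: [0, 12]
BINARY_OP // → 0 // 12 = 0. Stack: [0]
STORE_FAST y → y=0. Stack: []
LOAD_CONST → push 10. Stack: [10]
LOAD_FAST y → push 0. Stack: [10, 0]
BINARY_OP + → 10 + 0 = 10. Stack: [10]
LOAD_FAST_LOAD_FAST a,y → push 28,0. Stack: [10, 28, 0]
BINARY_OP - → 28 - 0 = 28. Stack: [10, 28]
BINARY_OP * → 10 * 28 = 280. Stack: [280]
STORE_FAST r → r=280. Stack: []
LOAD_FAST_LOAD_FAST b,r → push -11,280. Stack: [-11, 280]
BINARY_OP % → -11 % 280 = 269. Stack: [269]
STORE_FAST p → p=269. Stack: []
LOAD_FAST_LOAD_FAST p,a → push 269,28. Stack: [269, 28]
BINARY_OP % → 269 % 28 = 17. Stack: [17]
LOAD_CONST → push 12. Stack: [17, 12]
LOAD_FAST a → push 28. Stack: [17, 12, 28]
BINARY_OP % → 12 % 28 = 12. Stack: [17, 12]
BINARY_OP | → 17 | 12 = 29. Stack: [29]
STORE_FAST p → p=29. Stack: []
LOAD_CONST → push 5. Stack: [5]
LOAD_FAST r → push 280. Stack: [5, 280]
BINARY_OP ^ → 5 ^ 280 = 285. Stack: [285]
LOAD_FAST_LOAD_FAST b,p → push -11,29. Stack: [285, -11, 29]
BINARY_OP // → -11 // 29 = -1. Stack: [285, -1]
BINARY_OP + → 285 + -1 = 284. Stack: [284]
STORE_FAST y → y=284. Stack: []
LOAD_FAST_LOAD_FAST p,p → push 29,29. Stack: [29, 29]
BINARY_OP + → 29 + 29 = 58. Stack: [58]
RETURN_VALUE → return 58.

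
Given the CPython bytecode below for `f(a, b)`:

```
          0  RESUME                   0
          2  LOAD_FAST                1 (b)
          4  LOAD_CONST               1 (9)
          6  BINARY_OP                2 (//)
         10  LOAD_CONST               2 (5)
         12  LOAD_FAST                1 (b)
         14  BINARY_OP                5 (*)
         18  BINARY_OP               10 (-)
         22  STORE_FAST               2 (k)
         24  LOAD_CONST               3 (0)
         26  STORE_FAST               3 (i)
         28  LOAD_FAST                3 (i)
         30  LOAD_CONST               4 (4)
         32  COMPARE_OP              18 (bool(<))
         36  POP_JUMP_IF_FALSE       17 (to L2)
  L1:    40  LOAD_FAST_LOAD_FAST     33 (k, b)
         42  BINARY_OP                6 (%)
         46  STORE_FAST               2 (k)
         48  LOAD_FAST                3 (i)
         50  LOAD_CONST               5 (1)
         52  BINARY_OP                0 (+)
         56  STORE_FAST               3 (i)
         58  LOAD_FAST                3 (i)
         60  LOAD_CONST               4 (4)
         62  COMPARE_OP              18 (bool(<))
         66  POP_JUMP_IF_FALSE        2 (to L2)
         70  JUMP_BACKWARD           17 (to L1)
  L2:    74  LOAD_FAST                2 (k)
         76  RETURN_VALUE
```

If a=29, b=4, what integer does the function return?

0

LOAD_FAST b → push 4. Stack: [4]
LOAD_CONST → push 9. Stack: [4, 9]
BINARY_OP // → 4 // 9 = 0. Stack: [0]
LOAD_CONST → push 5. Stack: [0, 5]
LOAD_FAST b → push 4. Stack: [0, 5, 4]
BINARY_OP * → 5 * 4 = 20. Stack: [0, 20]
BINARY_OP - → 0 - 20 = -20. Stack: [-20]
STORE_FAST k → k=-20. Stack: []
LOAD_CONST → push 0. Stack: [0]
STORE_FAST i → i=0. Stack: []
LOAD_FAST i → push 0. Stack: [0]
LOAD_CONST → push 4. Stack: [0, 4]
COMPARE_OP bool(<) → 0 vs 4 = True. Stack: [True]
POP_JUMP_IF_FALSE → pop True; no jump. Stack: []
LOAD_FAST_LOAD_FAST k,b → push -20,4. Stack: [-20, 4]
BINARY_OP % → -20 % 4 = 0. Stack: [0]
STORE_FAST k → k=0. Stack: []
LOAD_FAST i → push 0. Stack: [0]
LOAD_CONST → push 1. Stack: [0, 1]
BINARY_OP + → 0 + 1 = 1. Stack: [1]
STORE_FAST i → i=1. Stack: []
LOAD_FAST i → push 1. Stack: [1]
LOAD_CONST → push 4. Stack: [1, 4]
COMPARE_OP bool(<) → 1 vs 4 = True. Stack: [True]
POP_JUMP_IF_FALSE → pop True; no jump. Stack: []
LOAD_FAST_LOAD_FAST k,b → push 0,4. Stack: [0, 4]
BINARY_OP % → 0 % 4 = 0. Stack: [0]
STORE_FAST k → k=0. Stack: []
LOAD_FAST i → push 1. Stack: [1]
LOAD_CONST → push 1. Stack: [1, 1]
BINARY_OP + → 1 + 1 = 2. Stack: [2]
STORE_FAST i → i=2. Stack: []
LOAD_FAST i → push 2. Stack: [2]
LOAD_CONST → push 4. Stack: [2, 4]
COMPARE_OP bool(<) → 2 vs 4 = True. Stack: [True]
POP_JUMP_IF_FALSE → pop True; no jump. Stack: []
LOAD_FAST_LOAD_FAST k,b → push 0,4. Stack: [0, 4]
BINARY_OP % → 0 % 4 = 0. Stack: [0]
STORE_FAST k → k=0. Stack: []
LOAD_FAST i → push 2. Stack: [2]
LOAD_CONST → push 1. Stack: [2, 1]
BINARY_OP + → 2 + 1 = 3. Stack: [3]
STORE_FAST i → i=3. Stack: []
LOAD_FAST i → push 3. Stack: [3]
LOAD_CONST → push 4. Stack: [3, 4]
COMPARE_OP bool(<) → 3 vs 4 = True. Stack: [True]
POP_JUMP_IF_FALSE → pop True; no jump. Stack: []
LOAD_FAST_LOAD_FAST k,b → push 0,4. Stack: [0, 4]
BINARY_OP % → 0 % 4 = 0. Stack: [0]
STORE_FAST k → k=0. Stack: []
LOAD_FAST i → push 3. Stack: [3]
LOAD_CONST → push 1. Stack: [3, 1]
BINARY_OP + → 3 + 1 = 4. Stack: [4]
STORE_FAST i → i=4. Stack: []
LOAD_FAST i → push 4. Stack: [4]
LOAD_CONST → push 4. Stack: [4, 4]
COMPARE_OP bool(<) → 4 vs 4 = False. Stack: [False]
POP_JUMP_IF_FALSE → pop False; jump. Stack: []
LOAD_FAST k → push 0. Stack: [0]
RETURN_VALUE → return 0.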